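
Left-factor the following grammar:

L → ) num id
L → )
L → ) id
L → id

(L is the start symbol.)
Left-factoring transforms A → αβ₁ | αβ₂ into A → αA' and A' → β₁ | β₂
(α is the longest common prefix among the alternatives). Repeat until
no nonterminal has two alternatives with a common prefix.

Round 1: L has alternatives sharing prefix ')'. Introduce L': L → ) L'
  Add: L' → num id
  Add: L' → ε
  Add: L' → id

No remaining common prefixes — done.

Resulting grammar:
L → ) L'
L' → num id
L' → ε
L' → id
L → id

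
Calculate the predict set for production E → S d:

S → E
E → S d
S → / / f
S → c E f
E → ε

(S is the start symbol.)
{ '/', 'c', 'd' }

PREDICT(E → S d) = (FIRST(RHS) \ {ε}) ∪ (FOLLOW(E) if ε ∈ FIRST(RHS), i.e. RHS ⇒* ε)
FIRST(S) = { '/', 'c', 'd', ε }
FIRST(S d) = { '/', 'c', 'd' }
ε ∉ FIRST(S d), so FOLLOW(E) is not added.
PREDICT(E → S d) = { '/', 'c', 'd' }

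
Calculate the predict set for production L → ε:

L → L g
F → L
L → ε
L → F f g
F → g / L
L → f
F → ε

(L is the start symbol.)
{ $, 'f', 'g' }

PREDICT(L → ε) = (FIRST(RHS) \ {ε}) ∪ (FOLLOW(L) if ε ∈ FIRST(RHS), i.e. RHS ⇒* ε)
The right-hand side is ε (FIRST(ε) = { ε }), so the predict set is FOLLOW(L) = { $, 'f', 'g' }
PREDICT(L → ε) = { $, 'f', 'g' }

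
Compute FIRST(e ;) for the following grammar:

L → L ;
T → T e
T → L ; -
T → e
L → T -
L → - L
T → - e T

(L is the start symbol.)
{ 'e' }

To compute FIRST(e ;), process the symbols left to right:
Symbol e is a terminal. Add 'e' and stop.
FIRST(e ;) = { 'e' }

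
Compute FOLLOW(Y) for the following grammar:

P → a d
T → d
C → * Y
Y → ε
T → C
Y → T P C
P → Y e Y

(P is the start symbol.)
To compute FOLLOW(Y), find every occurrence of Y on a right-hand side N → α Y β: add FIRST(β) \ {ε}, and if β is empty or nullable also add FOLLOW(N). Iterate to a fixed point.

In C → * Y: Y is at the end, add FOLLOW(C)
In P → Y e Y: Y is followed by e Y, add FIRST(e Y) \ {ε} = { 'e' }
In P → Y e Y: Y is at the end, add FOLLOW(P)

The FOLLOW sets referred to above (computed the same way, to a fixed point):
  FOLLOW(C) = { $, '*', 'a', 'd', 'e' }
  FOLLOW(P) = { $, '*' }

Taking the union: FOLLOW(Y) = { $, '*', 'a', 'd', 'e' }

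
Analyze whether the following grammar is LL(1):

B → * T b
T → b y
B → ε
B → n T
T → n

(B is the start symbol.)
A grammar is LL(1) if for each non-terminal N with multiple productions, the predict sets of those productions are pairwise disjoint, where PREDICT(N → α) = (FIRST(α) \ {ε}) ∪ (FOLLOW(N) if α ⇒* ε).

Relevant sets:
  FOLLOW(B) = { $ }

For B:
  PREDICT(B → '*' T b) = { '*' }
  PREDICT(B → ε) = { $ }
  PREDICT(B → n T) = { 'n' }
For T:
  PREDICT(T → b y) = { 'b' }
  PREDICT(T → n) = { 'n' }

All predict sets are disjoint. The grammar IS LL(1).

Answer: Yes, the grammar is LL(1).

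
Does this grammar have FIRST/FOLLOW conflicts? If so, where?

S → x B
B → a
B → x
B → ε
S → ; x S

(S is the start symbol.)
No FIRST/FOLLOW conflicts.

Nullable non-terminals: B.

B: nullable alternative(s) B → ε; FOLLOW(B) = { $ }
  B → a: FIRST \ {ε} = { 'a' } — disjoint from FOLLOW(B)
  B → x: FIRST \ {ε} = { 'x' } — disjoint from FOLLOW(B)
  B → ε: FIRST \ {ε} = { } — this is the only nullable alternative, skip

S has no nullable alternative, so no FIRST/FOLLOW check is needed there.

No FIRST/FOLLOW conflicts found.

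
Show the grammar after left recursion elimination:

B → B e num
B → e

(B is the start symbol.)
B is directly left-recursive. The standard transformation for
  A → A α₁ | ... | A α_m | β₁ | ... | β_n
is
  A  → β₁ A' | ... | β_n A'
  A' → α₁ A' | ... | α_m A' | ε

B → e becomes B → e B'
B → B e num becomes B' → e num B'
Add B' → ε

Resulting grammar:
B → e B'
B' → e num B'
B' → ε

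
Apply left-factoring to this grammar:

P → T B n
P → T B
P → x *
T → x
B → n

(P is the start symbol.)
P → T B P'
P' → n
P' → ε
P → x *
T → x
B → n

Left-factoring transforms A → αβ₁ | αβ₂ into A → αA' and A' → β₁ | β₂
(α is the longest common prefix among the alternatives). Repeat until
no nonterminal has two alternatives with a common prefix.

Round 1: P has alternatives sharing prefix 'T B'. Introduce P': P → T B P'
  Add: P' → n
  Add: P' → ε

No remaining common prefixes — done.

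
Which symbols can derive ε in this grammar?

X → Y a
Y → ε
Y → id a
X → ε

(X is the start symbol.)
{ 'X', 'Y' }

A non-terminal is nullable if it can derive ε (the empty string): either it has an ε-production, or it has a production whose right-hand side consists entirely of nullable non-terminals.

ε-productions: Y → ε, X → ε
So Y, X are immediately nullable.
Every non-terminal is now nullable.
Nullable = { 'X', 'Y' }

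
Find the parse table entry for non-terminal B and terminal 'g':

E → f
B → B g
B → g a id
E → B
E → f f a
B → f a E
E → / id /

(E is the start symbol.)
To find M[B, 'g'], we find productions for B where 'g' is in the predict set (PREDICT(N → α) = (FIRST(α) \ {ε}) ∪ (FOLLOW(N) if α ⇒* ε)).

Relevant sets:
  FIRST(B) = { 'f', 'g' }

B → B g: PREDICT = { 'f', 'g' }
  'g' is in predict set, so this production goes in M[B, 'g']
B → g a id: PREDICT = { 'g' }
  'g' is in predict set, so this production goes in M[B, 'g']
B → f a E: PREDICT = { 'f' }

M[B, 'g'] = B → B g, B → g a id  (a multiply-defined cell — the grammar is not LL(1))

Answer: B → B g, B → g a id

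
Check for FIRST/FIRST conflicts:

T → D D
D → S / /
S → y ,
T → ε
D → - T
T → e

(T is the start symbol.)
A FIRST/FIRST conflict occurs when two productions N → α and N → β for the same non-terminal have FIRST(α) ∩ FIRST(β) ≠ ∅ (with ε ∈ FIRST of a nullable right-hand side, so two nullable alternatives also conflict).

FIRST sets of the non-terminals at (or reachable through a nullable prefix from) the front of some alternative:
  FIRST(D) = { '-', 'y' }
  FIRST(S) = { 'y' }

Productions for T:
  T → D D: FIRST = { '-', 'y' }
  T → ε: FIRST = { ε }
  T → e: FIRST = { 'e' }
Productions for D:
  D → S / /: FIRST = { 'y' }
  D → - T: FIRST = { '-' }
S has only one production, so no FIRST/FIRST conflict is possible there.

All alternatives of each non-terminal have pairwise disjoint FIRST sets.

Answer: No FIRST/FIRST conflicts.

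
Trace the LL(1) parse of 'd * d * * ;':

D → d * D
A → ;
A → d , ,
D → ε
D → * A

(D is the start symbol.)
LL(1) parsing maintains a stack (initially the start symbol over $) and the input. At each step: if the stack top is a terminal, match it against the current input token; if it is a non-terminal N, replace it with the RHS of M[N, lookahead] (the unique production whose predict set contains the lookahead).

Stack is shown with the top on the left.

Stack    Input          Action
------------------------------
D $      d * d * * ; $  output D → d * D
d * D $  d * d * * ; $  match 'd'
* D $    * d * * ; $    match '*'
D $      d * * ; $      output D → d * D
d * D $  d * * ; $      match 'd'
* D $    * * ; $        match '*'
D $      * ; $          output D → * A
* A $    * ; $          match '*'
A $      ; $            output A → ;
; $      ; $            match ';'
$        $              accept

The string is accepted.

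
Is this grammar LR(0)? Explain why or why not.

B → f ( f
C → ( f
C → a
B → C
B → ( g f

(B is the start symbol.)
Augment with B' → B and build the canonical LR(0) collection (I0 = CLOSURE({[B' → . B]}), then GOTO on every symbol after a dot until no new states appear). It has 11 states:
  I0: { [B → . ( g f], [B → . C], [B → . f ( f], [B' → . B], [C → . ( f], [C → . a] }  — shift
  I1: { [B → ( . g f], [C → ( . f] }  — shift
  I2: { [B' → B .] }  — accept
  I3: { [B → C .] }  — reduce
  I4: { [C → a .] }  — reduce
  I5: { [B → f . ( f] }  — shift
  I6: { [B → f ( . f] }  — shift
  I7: { [B → f ( f .] }  — reduce
  I8: { [C → ( f .] }  — reduce
  I9: { [B → ( g . f] }  — shift
  I10: { [B → ( g f .] }  — reduce

Every state is either a pure shift/goto state or contains exactly one complete item and nothing to shift — no conflicts. The grammar is LR(0).

Answer: Yes, the grammar is LR(0)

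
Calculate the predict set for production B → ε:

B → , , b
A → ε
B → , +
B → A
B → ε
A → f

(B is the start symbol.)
PREDICT(B → ε) = (FIRST(RHS) \ {ε}) ∪ (FOLLOW(B) if ε ∈ FIRST(RHS), i.e. RHS ⇒* ε)
The right-hand side is ε (FIRST(ε) = { ε }), so the predict set is FOLLOW(B) = { $ }
PREDICT(B → ε) = { $ }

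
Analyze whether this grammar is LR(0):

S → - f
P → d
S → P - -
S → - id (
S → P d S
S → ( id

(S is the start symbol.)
Augment with S' → S and build the canonical LR(0) collection (I0 = CLOSURE({[S' → . S]}), then GOTO on every symbol after a dot until no new states appear). It has 14 states:
  I0: { [P → . d], [S → . ( id], [S → . - f], [S → . - id (], [S → . P - -], [S → . P d S], [S' → . S] }  — shift
  I1: { [S → ( . id] }  — shift
  I2: { [S → - . f], [S → - . id (] }  — shift
  I3: { [S → P . - -], [S → P . d S] }  — shift
  I4: { [S' → S .] }  — accept
  I5: { [P → d .] }  — reduce
  I6: { [S → P - . -] }  — shift
  I7: { [P → . d], [S → . ( id], [S → . - f], [S → . - id (], [S → . P - -], [S → . P d S], [S → P d . S] }  — shift
  I8: { [S → P d S .] }  — reduce
  I9: { [S → P - - .] }  — reduce
  I10: { [S → - f .] }  — reduce
  I11: { [S → - id . (] }  — shift
  I12: { [S → - id ( .] }  — reduce
  I13: { [S → ( id .] }  — reduce

Every state is either a pure shift/goto state or contains exactly one complete item and nothing to shift — no conflicts. The grammar is LR(0).

Answer: Yes, the grammar is LR(0)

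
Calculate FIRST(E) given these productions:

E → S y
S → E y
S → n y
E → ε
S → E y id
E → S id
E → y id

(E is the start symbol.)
{ 'n', 'y', ε }

To compute FIRST(E), examine every production with E on the left-hand side, reading each right-hand side left to right until a non-nullable symbol is reached.

FIRST sets of the other non-terminals involved (by the same procedure, iterated to a fixed point):
  FIRST(S) = { 'n', 'y' }

From E → S y:
  - S is a non-terminal: add FIRST(S) \ {ε} = { 'n', 'y' }
    S is not nullable, so stop
From E → ε:
  - ε-production, so ε ∈ FIRST(E)
From E → S id:
  - S is a non-terminal: add FIRST(S) \ {ε} = { 'n', 'y' }
    S is not nullable, so stop
From E → y id:
  - y is a terminal: add 'y' and stop

Collecting: FIRST(E) = { 'n', 'y', ε }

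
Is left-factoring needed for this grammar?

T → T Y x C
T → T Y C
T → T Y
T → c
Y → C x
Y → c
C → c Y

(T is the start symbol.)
Yes, T has productions with common prefix 'T Y'

Left-factoring is needed when two productions for the same non-terminal
share a common prefix on the right-hand side.

Productions for T:
  T → T Y x C
  T → T Y C
  T → T Y
  T → c
Productions for Y:
  Y → C x
  Y → c

Found common prefix 'T Y' in productions for T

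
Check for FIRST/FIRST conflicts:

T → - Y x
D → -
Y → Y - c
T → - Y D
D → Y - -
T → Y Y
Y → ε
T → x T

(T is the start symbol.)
Yes. T → '-' Y x / T → '-' Y D on { '-' }; T → '-' Y x / T → Y Y on { '-' }; T → '-' Y D / T → Y Y on { '-' }; D → '-' / D → Y '-' '-' on { '-' }

FIRST sets of the non-terminals at (or reachable through a nullable prefix from) the front of some alternative:
  FIRST(Y) = { '-', ε }

Productions for T:
  T → - Y x: FIRST = { '-' }
  T → - Y D: FIRST = { '-' }
  T → Y Y: FIRST = { '-', ε }
  T → x T: FIRST = { 'x' }
Productions for D:
  D → -: FIRST = { '-' }
  D → Y - -: FIRST = { '-' }
Productions for Y:
  Y → Y - c: FIRST = { '-' }
  Y → ε: FIRST = { ε }

Conflict for T: T → - Y x and T → - Y D
  Overlap: { '-' }
Conflict for T: T → - Y x and T → Y Y
  Overlap: { '-' }
Conflict for T: T → - Y D and T → Y Y
  Overlap: { '-' }
Conflict for D: D → - and D → Y - -
  Overlap: { '-' }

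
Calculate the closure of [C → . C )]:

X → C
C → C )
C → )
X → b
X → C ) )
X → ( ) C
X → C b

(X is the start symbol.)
{ [C → . )], [C → . C )] }

To compute CLOSURE, for each item [A → α.Bβ] where B is a non-terminal, add [B → .γ] for all productions B → γ; repeat for the newly added items until nothing changes.

Start with: [C → . C )]
  [C → . C )] has the dot before C: add [C → . )]
No further items can be added.

CLOSURE = { [C → . )], [C → . C )] }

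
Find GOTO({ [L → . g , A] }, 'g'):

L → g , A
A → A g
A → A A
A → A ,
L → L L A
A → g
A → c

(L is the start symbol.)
GOTO(I, 'g') = CLOSURE({ [A → αX.β] : [A → α.Xβ] ∈ I, X = 'g' })

Items with dot before 'g', with the dot advanced:
  [L → . g , A] → [L → g . , A]
Closure adds nothing (no advanced item has the dot before a non-terminal).

GOTO = { [L → g . , A] }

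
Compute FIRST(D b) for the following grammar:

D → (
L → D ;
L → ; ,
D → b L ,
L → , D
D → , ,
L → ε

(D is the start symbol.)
{ '(', ',', 'b' }

FIRST sets of the non-terminals involved (from the grammar, by fixed-point iteration):
  FIRST(D) = { '(', ',', 'b' }

To compute FIRST(D b), process the symbols left to right:
Symbol D is a non-terminal. Add FIRST(D) \ {ε} = { '(', ',', 'b' }
D is not nullable (ε ∉ FIRST(D)), so stop here.
FIRST(D b) = { '(', ',', 'b' }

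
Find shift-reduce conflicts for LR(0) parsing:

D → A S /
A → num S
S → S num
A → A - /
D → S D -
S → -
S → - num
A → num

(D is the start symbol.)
A shift-reduce conflict occurs when an LR(0) state has both:
  - a complete (reduce) item [A → α .] (dot at the end), and
  - a shift item [B → β . c γ] (dot before a terminal).

Augment with D' → D and build the canonical LR(0) collection (I0 = CLOSURE({[D' → . D]}), then GOTO on every symbol after a dot until no new states appear). It has 16 states:
  I0: { [A → . A - /], [A → . num S], [A → . num], [D → . A S /], [D → . S D -], [D' → . D], [S → . - num], [S → . -], [S → . S num] }  — shift
  I1: { [S → - . num], [S → - .] }  — shift, reduce
  I2: { [A → A . - /], [D → A . S /], [S → . - num], [S → . -], [S → . S num] }  — shift
  I3: { [D' → D .] }  — accept
  I4: { [A → . A - /], [A → . num S], [A → . num], [D → . A S /], [D → . S D -], [D → S . D -], [S → . - num], [S → . -], [S → . S num], [S → S . num] }  — shift
  I5: { [A → num . S], [A → num .], [S → . - num], [S → . -], [S → . S num] }  — shift, reduce
  I6: { [A → num S .], [S → S . num] }  — shift, reduce
  I7: { [S → S num .] }  — reduce
  I8: { [D → S D . -] }  — shift
  I9: { [A → num . S], [A → num .], [S → . - num], [S → . -], [S → . S num], [S → S num .] }  — shift, 2 reduces
  I10: { [D → S D - .] }  — reduce
  I11: { [A → A - . /], [S → - . num], [S → - .] }  — shift, reduce
  I12: { [D → A S . /], [S → S . num] }  — shift
  I13: { [D → A S / .] }  — reduce
  I14: { [A → A - / .] }  — reduce
  I15: { [S → - num .] }  — reduce

I1 contains reduce item [S → - .] and shift item [S → - . num] — shift-reduce conflict.
I5 contains reduce item [A → num .] and shift items [S → . -], [S → . - num] — shift-reduce conflict.
I6 contains reduce item [A → num S .] and shift item [S → S . num] — shift-reduce conflict.
I9 contains reduce items [A → num .], [S → S num .] and shift items [S → . -], [S → . - num] — shift-reduce conflict.
I11 contains reduce item [S → - .] and shift items [A → A - . /], [S → - . num] — shift-reduce conflict.

Answer: Yes — I1: [S → - .] vs [S → - . num]; I5: [A → num .] vs [S → . -]; I6: [A → num S .] vs [S → S . num]; I9: [A → num .] vs [S → . -]; I11: [S → - .] vs [A → A - . /]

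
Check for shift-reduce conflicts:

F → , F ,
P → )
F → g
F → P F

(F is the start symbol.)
A shift-reduce conflict occurs when an LR(0) state has both:
  - a complete (reduce) item [A → α .] (dot at the end), and
  - a shift item [B → β . c γ] (dot before a terminal).

Augment with F' → F and build the canonical LR(0) collection (I0 = CLOSURE({[F' → . F]}), then GOTO on every symbol after a dot until no new states appear). It has 9 states:
  I0: { [F → . , F ,], [F → . P F], [F → . g], [F' → . F], [P → . )] }  — shift
  I1: { [P → ) .] }  — reduce
  I2: { [F → , . F ,], [F → . , F ,], [F → . P F], [F → . g], [P → . )] }  — shift
  I3: { [F' → F .] }  — accept
  I4: { [F → . , F ,], [F → . P F], [F → . g], [F → P . F], [P → . )] }  — shift
  I5: { [F → g .] }  — reduce
  I6: { [F → P F .] }  — reduce
  I7: { [F → , F . ,] }  — shift
  I8: { [F → , F , .] }  — reduce

No state contains both a complete item and a shift item.

Answer: No shift-reduce conflicts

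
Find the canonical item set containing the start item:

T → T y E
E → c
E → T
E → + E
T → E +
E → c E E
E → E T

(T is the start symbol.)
First, augment the grammar with T' → T
I₀ = CLOSURE({ [T' → . T] }):
  [T' → . T] has the dot before T: add [T → . T y E], [T → . E +]
  [T → . E +] has the dot before E: add [E → . c], [E → . T], [E → . + E], [E → . c E E], [E → . E T]
No further items can be added.

I₀ = { [E → . + E], [E → . E T], [E → . T], [E → . c E E], [E → . c], [T → . E +], [T → . T y E], [T' → . T] }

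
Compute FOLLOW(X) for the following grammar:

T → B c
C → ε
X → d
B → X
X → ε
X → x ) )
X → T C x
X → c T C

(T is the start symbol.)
To compute FOLLOW(X), find every occurrence of X on a right-hand side N → α X β: add FIRST(β) \ {ε}, and if β is empty or nullable also add FOLLOW(N). Iterate to a fixed point.

In B → X: X is at the end, add FOLLOW(B)

The FOLLOW sets referred to above (computed the same way, to a fixed point):
  FOLLOW(B) = { 'c' }

Taking the union: FOLLOW(X) = { 'c' }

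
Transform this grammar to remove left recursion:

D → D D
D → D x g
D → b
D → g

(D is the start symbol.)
D is directly left-recursive. The standard transformation for
  A → A α₁ | ... | A α_m | β₁ | ... | β_n
is
  A  → β₁ A' | ... | β_n A'
  A' → α₁ A' | ... | α_m A' | ε

D → b becomes D → b D'
D → g becomes D → g D'
D → D D becomes D' → D D'
D → D x g becomes D' → x g D'
Add D' → ε

Resulting grammar:
D → b D'
D → g D'
D' → D D'
D' → x g D'
D' → ε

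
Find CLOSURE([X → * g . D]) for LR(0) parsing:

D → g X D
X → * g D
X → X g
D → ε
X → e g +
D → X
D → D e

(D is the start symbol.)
{ [D → . D e], [D → . X], [D → . g X D], [D → .], [X → * g . D], [X → . * g D], [X → . X g], [X → . e g +] }

To compute CLOSURE, for each item [A → α.Bβ] where B is a non-terminal, add [B → .γ] for all productions B → γ; repeat for the newly added items until nothing changes.

Start with: [X → * g . D]
  [X → * g . D] has the dot before D: add [D → . g X D], [D → .], [D → . X], [D → . D e]
  [D → . X] has the dot before X: add [X → . * g D], [X → . X g], [X → . e g +]
No further items can be added.

CLOSURE = { [D → . D e], [D → . X], [D → . g X D], [D → .], [X → * g . D], [X → . * g D], [X → . X g], [X → . e g +] }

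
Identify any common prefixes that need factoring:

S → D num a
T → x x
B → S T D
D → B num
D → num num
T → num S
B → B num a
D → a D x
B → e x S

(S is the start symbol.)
Left-factoring is needed when two productions for the same non-terminal
share a common prefix on the right-hand side.

Productions for T:
  T → x x
  T → num S
Productions for B:
  B → S T D
  B → B num a
  B → e x S
Productions for D:
  D → B num
  D → num num
  D → a D x

No common prefixes found.

Answer: No, left-factoring is not needed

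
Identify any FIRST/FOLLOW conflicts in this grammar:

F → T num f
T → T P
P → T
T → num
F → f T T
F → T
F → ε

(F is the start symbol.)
No FIRST/FOLLOW conflicts.

Nullable non-terminals: F.
FIRST sets used below: FIRST(T) = { 'num' }

F: nullable alternative(s) F → ε; FOLLOW(F) = { $ }
  F → T num f: FIRST \ {ε} = { 'num' } — disjoint from FOLLOW(F)
  F → f T T: FIRST \ {ε} = { 'f' } — disjoint from FOLLOW(F)
  F → T: FIRST \ {ε} = { 'num' } — disjoint from FOLLOW(F)
  F → ε: FIRST \ {ε} = { } — this is the only nullable alternative, skip

P, T have no nullable alternative, so no FIRST/FOLLOW check is needed there.

No FIRST/FOLLOW conflicts found.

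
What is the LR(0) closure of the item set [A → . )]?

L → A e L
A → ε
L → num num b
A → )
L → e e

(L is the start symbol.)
{ [A → . )] }

Start with: [A → . )]
The dot precedes the terminal ')', so nothing is added.

CLOSURE = { [A → . )] }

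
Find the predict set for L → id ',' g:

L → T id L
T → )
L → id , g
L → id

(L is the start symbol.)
PREDICT(L → id ',' g) = (FIRST(RHS) \ {ε}) ∪ (FOLLOW(L) if ε ∈ FIRST(RHS), i.e. RHS ⇒* ε)
FIRST(id ',' g) = { 'id' }
ε ∉ FIRST(id ',' g), so FOLLOW(L) is not added.
PREDICT(L → id ',' g) = { 'id' }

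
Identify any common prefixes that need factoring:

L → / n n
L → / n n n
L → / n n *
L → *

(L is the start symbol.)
Left-factoring is needed when two productions for the same non-terminal
share a common prefix on the right-hand side.

Productions for L:
  L → / n n
  L → / n n n
  L → / n n *
  L → *

Found common prefix '/ n n' in productions for L

Answer: Yes, L has productions with common prefix '/ n n'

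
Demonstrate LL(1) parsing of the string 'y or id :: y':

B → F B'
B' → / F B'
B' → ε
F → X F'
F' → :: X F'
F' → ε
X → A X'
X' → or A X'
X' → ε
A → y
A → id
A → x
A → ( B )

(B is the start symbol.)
Stack is shown with the top on the left.

Stack            Input           Action
---------------------------------------
B $              y or id :: y $  output B → F B'
F B' $           y or id :: y $  output F → X F'
X F' B' $        y or id :: y $  output X → A X'
A X' F' B' $     y or id :: y $  output A → y
y X' F' B' $     y or id :: y $  match 'y'
X' F' B' $       or id :: y $    output X' → or A X'
or A X' F' B' $  or id :: y $    match 'or'
A X' F' B' $     id :: y $       output A → id
id X' F' B' $    id :: y $       match 'id'
X' F' B' $       :: y $          output X' → ε
F' B' $          :: y $          output F' → :: X F'
:: X F' B' $     :: y $          match '::'
X F' B' $        y $             output X → A X'
A X' F' B' $     y $             output A → y
y X' F' B' $     y $             match 'y'
X' F' B' $       $               output X' → ε
F' B' $          $               output F' → ε
B' $             $               output B' → ε
$                $               accept

The string is accepted.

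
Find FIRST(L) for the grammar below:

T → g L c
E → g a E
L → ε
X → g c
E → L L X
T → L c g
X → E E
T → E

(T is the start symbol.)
{ ε }

To compute FIRST(L), examine every production with L on the left-hand side, reading each right-hand side left to right until a non-nullable symbol is reached.

From L → ε:
  - ε-production, so ε ∈ FIRST(L)

Collecting: FIRST(L) = { ε }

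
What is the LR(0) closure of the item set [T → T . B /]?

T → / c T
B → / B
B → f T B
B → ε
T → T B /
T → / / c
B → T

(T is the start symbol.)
Start with: [T → T . B /]
  [T → T . B /] has the dot before B: add [B → . / B], [B → . f T B], [B → .], [B → . T]
  [B → . T] has the dot before T: add [T → . / c T], [T → . T B /], [T → . / / c]
No further items can be added.

CLOSURE = { [B → . / B], [B → . T], [B → . f T B], [B → .], [T → . / / c], [T → . / c T], [T → . T B /], [T → T . B /] }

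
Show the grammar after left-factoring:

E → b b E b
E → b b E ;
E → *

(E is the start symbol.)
E → b b E E'
E' → b
E' → ;
E → *

Left-factoring transforms A → αβ₁ | αβ₂ into A → αA' and A' → β₁ | β₂
(α is the longest common prefix among the alternatives). Repeat until
no nonterminal has two alternatives with a common prefix.

Round 1: E has alternatives sharing prefix 'b b E'. Introduce E': E → b b E E'
  Add: E' → b
  Add: E' → ;

No remaining common prefixes — done.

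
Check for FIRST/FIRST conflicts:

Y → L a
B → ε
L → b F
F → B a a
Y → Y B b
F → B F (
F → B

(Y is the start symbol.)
Yes. Y → L a / Y → Y B b on { 'b' }; F → B a a / F → B F '(' on { 'a' }

FIRST sets of the non-terminals at (or reachable through a nullable prefix from) the front of some alternative:
  FIRST(L) = { 'b' }
  FIRST(Y) = { 'b' }
  FIRST(B) = { ε }
  FIRST(F) = { '(', 'a', ε }

Productions for Y:
  Y → L a: FIRST = { 'b' }
  Y → Y B b: FIRST = { 'b' }
Productions for F:
  F → B a a: FIRST = { 'a' }
  F → B F (: FIRST = { '(', 'a' }
  F → B: FIRST = { ε }
B, L have only one production, so no FIRST/FIRST conflict is possible there.

Conflict for Y: Y → L a and Y → Y B b
  Overlap: { 'b' }
Conflict for F: F → B a a and F → B F (
  Overlap: { 'a' }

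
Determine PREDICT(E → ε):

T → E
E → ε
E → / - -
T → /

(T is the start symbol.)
PREDICT(E → ε) = (FIRST(RHS) \ {ε}) ∪ (FOLLOW(E) if ε ∈ FIRST(RHS), i.e. RHS ⇒* ε)
The right-hand side is ε (FIRST(ε) = { ε }), so the predict set is FOLLOW(E) = { $ }
PREDICT(E → ε) = { $ }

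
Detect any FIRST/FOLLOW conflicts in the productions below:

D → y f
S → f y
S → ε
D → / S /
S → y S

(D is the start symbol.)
No FIRST/FOLLOW conflicts.

A FIRST/FOLLOW conflict occurs when a non-terminal N has a nullable alternative N → β (β ⇒* ε) and another alternative N → α with FIRST(α) ∩ FOLLOW(N) ≠ ∅: on such a lookahead the parser cannot decide between expanding α and letting N vanish via β.

Nullable non-terminals: S.

S: nullable alternative(s) S → ε; FOLLOW(S) = { '/' }
  S → f y: FIRST \ {ε} = { 'f' } — disjoint from FOLLOW(S)
  S → ε: FIRST \ {ε} = { } — this is the only nullable alternative, skip
  S → y S: FIRST \ {ε} = { 'y' } — disjoint from FOLLOW(S)

D has no nullable alternative, so no FIRST/FOLLOW check is needed there.

No FIRST/FOLLOW conflicts found.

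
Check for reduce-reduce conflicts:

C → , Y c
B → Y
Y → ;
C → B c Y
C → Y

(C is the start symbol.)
Yes — I5: [B → Y .] vs [C → Y .]

Augment with C' → C and build the canonical LR(0) collection (I0 = CLOSURE({[C' → . C]}), then GOTO on every symbol after a dot until no new states appear). It has 10 states:
  I0: { [B → . Y], [C → . , Y c], [C → . B c Y], [C → . Y], [C' → . C], [Y → . ;] }  — shift
  I1: { [C → , . Y c], [Y → . ;] }  — shift
  I2: { [Y → ; .] }  — reduce
  I3: { [C → B . c Y] }  — shift
  I4: { [C' → C .] }  — accept
  I5: { [B → Y .], [C → Y .] }  — 2 reduces
  I6: { [C → B c . Y], [Y → . ;] }  — shift
  I7: { [C → B c Y .] }  — reduce
  I8: { [C → , Y . c] }  — shift
  I9: { [C → , Y c .] }  — reduce

I5 contains complete items [B → Y .], [C → Y .] — reduce-reduce conflict.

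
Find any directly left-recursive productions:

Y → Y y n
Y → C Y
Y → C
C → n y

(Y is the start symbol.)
Yes, Y is left-recursive

Direct left recursion occurs when N → N α for some non-terminal N (the right-hand side begins with the left-hand side itself).

Y → Y y n: LEFT RECURSIVE (starts with Y)
Y → C Y: starts with C
Y → C: starts with C
C → n y: starts with n

The grammar has direct left recursion on: Y.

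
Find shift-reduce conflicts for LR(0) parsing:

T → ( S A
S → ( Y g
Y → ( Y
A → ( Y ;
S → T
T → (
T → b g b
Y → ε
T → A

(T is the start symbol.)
Yes — I1: [T → ( .] vs [A → . ( Y ;]; I7: [T → ( .] vs [A → . ( Y ;]; I12: [Y → .] vs [Y → . ( Y]; I14: [Y → .] vs [Y → . ( Y]; I16: [Y → ( Y .] vs [A → ( Y . ;]

A shift-reduce conflict occurs when an LR(0) state has both:
  - a complete (reduce) item [A → α .] (dot at the end), and
  - a shift item [B → β . c γ] (dot before a terminal).

Augment with T' → T and build the canonical LR(0) collection (I0 = CLOSURE({[T' → . T]}), then GOTO on every symbol after a dot until no new states appear). It has 18 states:
  I0: { [A → . ( Y ;], [T → . ( S A], [T → . (], [T → . A], [T → . b g b], [T' → . T] }  — shift
  I1: { [A → ( . Y ;], [A → . ( Y ;], [S → . ( Y g], [S → . T], [T → ( . S A], [T → ( .], [T → . ( S A], [T → . (], [T → . A], [T → . b g b], [Y → . ( Y], [Y → .] }  — shift, 2 reduces
  I2: { [T → A .] }  — reduce
  I3: { [T' → T .] }  — accept
  I4: { [T → b . g b] }  — shift
  I5: { [T → b g . b] }  — shift
  I6: { [T → b g b .] }  — reduce
  I7: { [A → ( . Y ;], [A → . ( Y ;], [S → ( . Y g], [S → . ( Y g], [S → . T], [T → ( . S A], [T → ( .], [T → . ( S A], [T → . (], [T → . A], [T → . b g b], [Y → ( . Y], [Y → . ( Y], [Y → .] }  — shift, 2 reduces
  I8: { [A → . ( Y ;], [T → ( S . A] }  — shift
  I9: { [S → T .] }  — reduce
  I10: { [A → ( Y . ;] }  — shift
  I11: { [A → ( Y ; .] }  — reduce
  I12: { [A → ( . Y ;], [Y → . ( Y], [Y → .] }  — shift, reduce
  I13: { [T → ( S A .] }  — reduce
  I14: { [Y → ( . Y], [Y → . ( Y], [Y → .] }  — shift, reduce
  I15: { [Y → ( Y .] }  — reduce
  I16: { [A → ( Y . ;], [S → ( Y . g], [Y → ( Y .] }  — shift, reduce
  I17: { [S → ( Y g .] }  — reduce

I1 contains reduce items [T → ( .], [Y → .] and shift items [A → . ( Y ;], [S → . ( Y g], [T → . (], [T → . ( S A], [T → . b g b], [Y → . ( Y] — shift-reduce conflict.
I7 contains reduce items [T → ( .], [Y → .] and shift items [A → . ( Y ;], [S → . ( Y g], [T → . (], [T → . ( S A], [T → . b g b], [Y → . ( Y] — shift-reduce conflict.
I12 contains reduce item [Y → .] and shift item [Y → . ( Y] — shift-reduce conflict.
I14 contains reduce item [Y → .] and shift item [Y → . ( Y] — shift-reduce conflict.
I16 contains reduce item [Y → ( Y .] and shift items [A → ( Y . ;], [S → ( Y . g] — shift-reduce conflict.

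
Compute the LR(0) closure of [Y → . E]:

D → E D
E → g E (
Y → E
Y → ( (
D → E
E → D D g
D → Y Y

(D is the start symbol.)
{ [D → . E D], [D → . E], [D → . Y Y], [E → . D D g], [E → . g E (], [Y → . ( (], [Y → . E] }

Start with: [Y → . E]
  [Y → . E] has the dot before E: add [E → . g E (], [E → . D D g]
  [E → . D D g] has the dot before D: add [D → . E D], [D → . E], [D → . Y Y]
  [D → . Y Y] has the dot before Y: add [Y → . ( (]
No further items can be added.

CLOSURE = { [D → . E D], [D → . E], [D → . Y Y], [E → . D D g], [E → . g E (], [Y → . ( (], [Y → . E] }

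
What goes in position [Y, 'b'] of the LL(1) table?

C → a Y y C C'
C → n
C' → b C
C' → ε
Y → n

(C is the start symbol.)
To find M[Y, 'b'], we find productions for Y where 'b' is in the predict set (PREDICT(N → α) = (FIRST(α) \ {ε}) ∪ (FOLLOW(N) if α ⇒* ε)).

Y → n: PREDICT = { 'n' }

M[Y, 'b'] is empty (no production applies)

Answer: Empty (error entry)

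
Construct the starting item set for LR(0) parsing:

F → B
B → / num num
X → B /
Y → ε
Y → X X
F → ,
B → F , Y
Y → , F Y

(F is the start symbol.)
{ [B → . / num num], [B → . F , Y], [F → . ,], [F → . B], [F' → . F] }

First, augment the grammar with F' → F
I₀ = CLOSURE({ [F' → . F] }):
  [F' → . F] has the dot before F: add [F → . B], [F → . ,]
  [F → . B] has the dot before B: add [B → . / num num], [B → . F , Y]
No further items can be added.

I₀ = { [B → . / num num], [B → . F , Y], [F → . ,], [F → . B], [F' → . F] }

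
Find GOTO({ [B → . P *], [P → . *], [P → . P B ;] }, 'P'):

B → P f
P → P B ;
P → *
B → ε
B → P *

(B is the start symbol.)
GOTO(I, 'P') = CLOSURE({ [A → αX.β] : [A → α.Xβ] ∈ I, X = 'P' })

Items with dot before 'P', with the dot advanced:
  [B → . P *] → [B → P . *]
  [P → . P B ;] → [P → P . B ;]
Closure of the advanced items:
  [P → P . B ;] has the dot before B: add [B → . P f], [B → .], [B → . P *]
  [B → . P f] has the dot before P: add [P → . P B ;], [P → . *]

GOTO = { [B → . P *], [B → . P f], [B → .], [B → P . *], [P → . *], [P → . P B ;], [P → P . B ;] }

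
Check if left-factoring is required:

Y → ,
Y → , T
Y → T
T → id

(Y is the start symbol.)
Left-factoring is needed when two productions for the same non-terminal
share a common prefix on the right-hand side.

Productions for Y:
  Y → ,
  Y → , T
  Y → T

Found common prefix ',' in productions for Y

Answer: Yes, Y has productions with common prefix ','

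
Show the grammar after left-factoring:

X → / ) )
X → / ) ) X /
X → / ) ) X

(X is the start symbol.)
X → / ) ) X'
X' → ε
X' → X X''
X'' → /
X'' → ε

Left-factoring transforms A → αβ₁ | αβ₂ into A → αA' and A' → β₁ | β₂
(α is the longest common prefix among the alternatives). Repeat until
no nonterminal has two alternatives with a common prefix.

Round 1: X has alternatives sharing prefix '/ ) )'. Introduce X': X → / ) ) X'
  Add: X' → ε
  Add: X' → X /
  Add: X' → X

Round 2: X' has alternatives sharing prefix 'X'. Introduce X'': X' → X X''
  Add: X'' → /
  Add: X'' → ε

No remaining common prefixes — done.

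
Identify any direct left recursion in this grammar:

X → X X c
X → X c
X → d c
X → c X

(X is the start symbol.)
Yes, X is left-recursive

X → X X c: LEFT RECURSIVE (starts with X)
X → X c: LEFT RECURSIVE (starts with X)
X → d c: starts with d
X → c X: starts with c

The grammar has direct left recursion on: X.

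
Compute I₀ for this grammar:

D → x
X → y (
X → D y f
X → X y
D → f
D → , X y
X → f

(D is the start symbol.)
First, augment the grammar with D' → D
I₀ = CLOSURE({ [D' → . D] }):
  [D' → . D] has the dot before D: add [D → . x], [D → . f], [D → . , X y]
No further items can be added.

I₀ = { [D → . , X y], [D → . f], [D → . x], [D' → . D] }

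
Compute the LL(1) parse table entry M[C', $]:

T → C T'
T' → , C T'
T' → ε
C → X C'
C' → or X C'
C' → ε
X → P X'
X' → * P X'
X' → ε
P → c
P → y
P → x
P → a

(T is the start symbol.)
To find M[C', $], we find productions for C' where $ is in the predict set (PREDICT(N → α) = (FIRST(α) \ {ε}) ∪ (FOLLOW(N) if α ⇒* ε)).

Relevant sets:
  FOLLOW(C') = { $, ',' }

C' → or X C': PREDICT = { 'or' }
C' → ε: PREDICT = { $, ',' }
  $ is in predict set, so this production goes in M[C', $]

M[C', $] = C' → ε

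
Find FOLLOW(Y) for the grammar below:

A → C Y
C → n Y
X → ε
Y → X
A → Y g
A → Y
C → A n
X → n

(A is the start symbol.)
In A → C Y: Y is at the end, add FOLLOW(A)
In C → n Y: Y is at the end, add FOLLOW(C)
In A → Y g: Y is followed by g, add FIRST(g) \ {ε} = { 'g' }
In A → Y: Y is at the end, add FOLLOW(A)

The FOLLOW sets referred to above (computed the same way, to a fixed point):
  FOLLOW(A) = { $, 'n' }
  FOLLOW(C) = { $, 'n' }

Taking the union: FOLLOW(Y) = { $, 'g', 'n' }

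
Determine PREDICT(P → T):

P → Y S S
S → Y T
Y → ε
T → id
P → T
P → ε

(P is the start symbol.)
{ 'id' }

PREDICT(P → T) = (FIRST(RHS) \ {ε}) ∪ (FOLLOW(P) if ε ∈ FIRST(RHS), i.e. RHS ⇒* ε)
FIRST(T) = { 'id' }
FIRST(T) = { 'id' }
ε ∉ FIRST(T), so FOLLOW(P) is not added.
PREDICT(P → T) = { 'id' }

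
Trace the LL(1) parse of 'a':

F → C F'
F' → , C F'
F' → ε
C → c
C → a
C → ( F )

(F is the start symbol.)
LL(1) parsing maintains a stack (initially the start symbol over $) and the input. At each step: if the stack top is a terminal, match it against the current input token; if it is a non-terminal N, replace it with the RHS of M[N, lookahead] (the unique production whose predict set contains the lookahead).

Stack is shown with the top on the left.

Stack   Input  Action
---------------------
F $     a $    output F → C F'
C F' $  a $    output C → a
a F' $  a $    match 'a'
F' $    $      output F' → ε
$       $      accept

The string is accepted.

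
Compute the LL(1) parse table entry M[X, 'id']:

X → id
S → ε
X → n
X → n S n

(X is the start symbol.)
To find M[X, 'id'], we find productions for X where 'id' is in the predict set (PREDICT(N → α) = (FIRST(α) \ {ε}) ∪ (FOLLOW(N) if α ⇒* ε)).

X → id: PREDICT = { 'id' }
  'id' is in predict set, so this production goes in M[X, 'id']
X → n: PREDICT = { 'n' }
X → n S n: PREDICT = { 'n' }

M[X, 'id'] = X → id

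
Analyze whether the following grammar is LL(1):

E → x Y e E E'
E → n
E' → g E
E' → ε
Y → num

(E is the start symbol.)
A grammar is LL(1) if for each non-terminal N with multiple productions, the predict sets of those productions are pairwise disjoint, where PREDICT(N → α) = (FIRST(α) \ {ε}) ∪ (FOLLOW(N) if α ⇒* ε).

Relevant sets:
  FOLLOW(E') = { $, 'g' }

For E:
  PREDICT(E → x Y e E E') = { 'x' }
  PREDICT(E → n) = { 'n' }
For E':
  PREDICT(E' → g E) = { 'g' }
  PREDICT(E' → ε) = { $, 'g' }
Y has a single production, so nothing to check there.

Conflict found: Predict set conflict for E': { 'g' }
The grammar is NOT LL(1).

Answer: No. Predict set conflict for E': { 'g' }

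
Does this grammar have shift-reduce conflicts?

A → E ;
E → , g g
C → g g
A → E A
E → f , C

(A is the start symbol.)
Augment with A' → A and build the canonical LR(0) collection (I0 = CLOSURE({[A' → . A]}), then GOTO on every symbol after a dot until no new states appear). It has 13 states:
  I0: { [A → . E ;], [A → . E A], [A' → . A], [E → . , g g], [E → . f , C] }  — shift
  I1: { [E → , . g g] }  — shift
  I2: { [A' → A .] }  — accept
  I3: { [A → . E ;], [A → . E A], [A → E . ;], [A → E . A], [E → . , g g], [E → . f , C] }  — shift
  I4: { [E → f . , C] }  — shift
  I5: { [C → . g g], [E → f , . C] }  — shift
  I6: { [E → f , C .] }  — reduce
  I7: { [C → g . g] }  — shift
  I8: { [C → g g .] }  — reduce
  I9: { [A → E ; .] }  — reduce
  I10: { [A → E A .] }  — reduce
  I11: { [E → , g . g] }  — shift
  I12: { [E → , g g .] }  — reduce

No state contains both a complete item and a shift item.

Answer: No shift-reduce conflicts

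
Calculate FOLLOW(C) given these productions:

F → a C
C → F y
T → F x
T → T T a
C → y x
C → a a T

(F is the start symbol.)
To compute FOLLOW(C), find every occurrence of C on a right-hand side N → α C β: add FIRST(β) \ {ε}, and if β is empty or nullable also add FOLLOW(N). Iterate to a fixed point.

In F → a C: C is at the end, add FOLLOW(F)

The FOLLOW sets referred to above (computed the same way, to a fixed point):
  FOLLOW(F) = { $, 'x', 'y' }

Taking the union: FOLLOW(C) = { $, 'x', 'y' }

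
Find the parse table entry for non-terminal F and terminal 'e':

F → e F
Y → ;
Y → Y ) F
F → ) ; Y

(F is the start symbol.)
To find M[F, 'e'], we find productions for F where 'e' is in the predict set (PREDICT(N → α) = (FIRST(α) \ {ε}) ∪ (FOLLOW(N) if α ⇒* ε)).

F → e F: PREDICT = { 'e' }
  'e' is in predict set, so this production goes in M[F, 'e']
F → ) ; Y: PREDICT = { ')' }

M[F, 'e'] = F → e F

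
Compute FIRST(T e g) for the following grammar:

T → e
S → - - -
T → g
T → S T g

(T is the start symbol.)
{ '-', 'e', 'g' }

FIRST sets of the non-terminals involved (from the grammar, by fixed-point iteration):
  FIRST(T) = { '-', 'e', 'g' }

To compute FIRST(T e g), process the symbols left to right:
Symbol T is a non-terminal. Add FIRST(T) \ {ε} = { '-', 'e', 'g' }
T is not nullable (ε ∉ FIRST(T)), so stop here.
FIRST(T e g) = { '-', 'e', 'g' }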